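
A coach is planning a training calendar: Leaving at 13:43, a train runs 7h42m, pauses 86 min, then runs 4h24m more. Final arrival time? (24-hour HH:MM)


Depart: 13:43
Leg 1: +462 min -> 21:25
Layover: +86 min -> 22:51
Leg 2: +264 min -> 03:15
Total travel: 812 minutes = 13h 32m
Arrival: 03:15

03:15


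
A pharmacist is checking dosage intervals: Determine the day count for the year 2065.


Year: 2065
Check leap year rules:
Divisible by 4? No
2065 is not a leap year
Days: 365

365


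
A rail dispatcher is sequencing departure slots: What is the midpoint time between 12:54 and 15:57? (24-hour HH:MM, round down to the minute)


Start time: 12:54 = 774 minutes from midnight
End time: 15:57 = 957 minutes from midnight
Sum: 774 + 957 = 1731
Midpoint: 1731 / 2 = 865 minutes
Convert: 865 / 60 = 14 hours, 25 minutes
Result: 14:25

14:25


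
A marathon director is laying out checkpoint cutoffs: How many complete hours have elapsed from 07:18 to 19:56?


Start: 07:18
End: 19:56
Hour difference: 19 - 7 = 12 hours
Minute difference: 56 - 18 = 38 minutes
Total minutes: 758
Complete hours: 758 / 60 = 12 (remainder 38)

12


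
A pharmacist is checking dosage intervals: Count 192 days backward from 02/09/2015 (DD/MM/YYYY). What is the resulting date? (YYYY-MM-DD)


Start: 2015-09-02
Subtracting 192 days
Days already passed in September: 2
After going back through September: 190 more days to subtract
August 2015: 31 days, 159 remaining
July 2015: 31 days, 128 remaining
June 2015: 30 days, 98 remaining
May 2015: 31 days, 67 remaining
Result: 2015-02-22

2015-02-22


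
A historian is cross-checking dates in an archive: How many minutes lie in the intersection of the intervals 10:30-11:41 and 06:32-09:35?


Interval A: [630, 701] minutes from midnight
Interval B: [392, 575] minutes from midnight
Overlap start = max(630, 392) = 630
Overlap end = min(701, 575) = 575
End <= start, so the intervals do not overlap: 0 minutes

0


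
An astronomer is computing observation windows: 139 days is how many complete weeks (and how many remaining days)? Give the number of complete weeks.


Total days: 139
Days per week: 7
Division: 139 / 7 = 19 remainder 6
Complete weeks: 19
Remaining days: 6

19


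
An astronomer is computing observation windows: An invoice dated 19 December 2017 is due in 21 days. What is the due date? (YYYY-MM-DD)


Start: 2017-12-19
Adding 21 days
Days remaining in December: 12
After December: 9 days still to add
January 2018 has 31 days, need 9
Result: 2018-01-09

2018-01-09


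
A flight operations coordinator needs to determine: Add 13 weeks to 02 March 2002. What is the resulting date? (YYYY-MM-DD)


Start: 2002-03-02
Weeks to add: 13
Convert to days: 13 x 7 = 91 days
Add 91 days to 2002-03-02
Result: 2002-06-01

2002-06-01


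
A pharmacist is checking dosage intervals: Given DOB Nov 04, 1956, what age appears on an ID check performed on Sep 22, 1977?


Birth: 1956-11-04
Reference: 1977-09-22
Year difference: 1977 - 1956 = 21
Has birthday (11-04) occurred by 09-22? No
Birthday not yet reached this year -> subtract 1
Age in full years: 20

20


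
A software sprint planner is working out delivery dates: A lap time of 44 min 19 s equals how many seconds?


Minutes: 44
Seconds: 19
Convert minutes to seconds: 44 x 60 = 2640
Add remaining seconds: 2640 + 19 = 2659

2659


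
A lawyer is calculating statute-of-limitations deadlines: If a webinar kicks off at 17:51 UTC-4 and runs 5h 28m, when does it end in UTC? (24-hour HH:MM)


Start: 17:51 in UTC-4
Step 1 - add duration:
  minutes: 51 + 28 = 79 (carry 1h)
  hours: 17 + 5 + 1 = 23
  end in UTC-4: 23:19
Step 2 - convert UTC-4 -> UTC:
  offset difference: 0 - (-4) = 4 hours
  23 + (4) = 27 -> mod 24 = 3
Result: 03:19 in UTC

03:19


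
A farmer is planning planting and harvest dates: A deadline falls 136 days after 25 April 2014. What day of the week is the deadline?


Start: 2014-04-25 (Friday)
Step 1 - find target date: add 136 days
  2014-04-25 + 136 days = 2014-09-08
Step 2 - day of week:
  136 mod 7 = 3
  Friday + 3 days -> Monday
Result: Monday (2014-09-08)

Monday


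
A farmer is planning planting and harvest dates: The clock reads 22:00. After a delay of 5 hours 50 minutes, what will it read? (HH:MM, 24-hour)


Start time: 22:00
Adding: 5 hours 50 minutes
Minutes: 0 + 50 = 50
Hours: 22 + 5 + 0 = 27
Hour wraparound: 27 mod 24 = 3
Result: 03:50

03:50


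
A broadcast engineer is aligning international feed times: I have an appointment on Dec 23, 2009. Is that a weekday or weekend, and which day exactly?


Date: 2009-12-23
January 1, 2009 is a Thursday
Day of year: 357
Offset from Jan 1: 356 days
356 mod 7 = 6
Result: Wednesday

Wednesday


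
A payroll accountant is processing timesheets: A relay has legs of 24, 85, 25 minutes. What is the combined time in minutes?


Durations: 24, 85, 25
Running sum: 24
+ 85 = 109
+ 25 = 134
Total duration: 134 minutes
That is 2 hours and 14 minutes

134


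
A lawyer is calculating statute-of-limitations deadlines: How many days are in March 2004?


Month: March
Year: 2004
March is a 31-day month
Total: 31 days

31


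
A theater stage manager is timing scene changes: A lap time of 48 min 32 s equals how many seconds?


Minutes: 48
Seconds: 32
Convert minutes to seconds: 48 x 60 = 2880
Add remaining seconds: 2880 + 32 = 2912

2912


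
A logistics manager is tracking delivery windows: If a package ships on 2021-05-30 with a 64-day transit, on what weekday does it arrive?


Start: 2021-05-30 (Sunday)
Step 1 - find target date: add 64 days
  2021-05-30 + 64 days = 2021-08-02
Step 2 - day of week:
  64 mod 7 = 1
  Sunday + 1 days -> Monday
Result: Monday (2021-08-02)

Monday


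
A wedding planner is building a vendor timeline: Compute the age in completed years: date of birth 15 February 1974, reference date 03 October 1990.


Birth: 1974-02-15
Reference: 1990-10-03
Year difference: 1990 - 1974 = 16
Has birthday (02-15) occurred by 10-03? Yes
Age in full years: 16

16


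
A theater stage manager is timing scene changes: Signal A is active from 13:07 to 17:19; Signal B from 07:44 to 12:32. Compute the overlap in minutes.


Interval A: [787, 1039] minutes from midnight
Interval B: [464, 752] minutes from midnight
Overlap start = max(787, 464) = 787
Overlap end = min(1039, 752) = 752
End <= start, so the intervals do not overlap: 0 minutes

0


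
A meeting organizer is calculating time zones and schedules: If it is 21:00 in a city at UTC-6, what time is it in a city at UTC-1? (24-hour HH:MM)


Local time: 21:00 at UTC-6 (offset -6h)
Target zone: UTC-1 (offset -1h)
Difference: -1 - (-6) = 5 hours
Calculation: 21 + (5) = 26
Wraparound: (26) mod 24 = 2
Result: 02:00

02:00


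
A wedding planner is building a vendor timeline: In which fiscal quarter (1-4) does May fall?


Month: May (month 5)
Q1: January-March (months 1-3)
Q2: April-June (months 4-6)
Q3: July-September (months 7-9)
Q4: October-December (months 10-12)
Month 5 falls in Q2

2


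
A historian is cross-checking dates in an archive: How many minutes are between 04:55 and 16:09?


Start time: 04:55 = 295 minutes from midnight
End time: 16:09 = 969 minutes from midnight
Difference: 969 - 295 = 674 minutes
That is 11 hours and 14 minutes

674


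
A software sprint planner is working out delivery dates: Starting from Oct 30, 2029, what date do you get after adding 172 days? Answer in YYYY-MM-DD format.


Start: 2029-10-30
Adding 172 days
Days remaining in October: 1
After October: 171 days still to add
November 2029: 30 days, 141 remaining
December 2029: 31 days, 110 remaining
January 2030: 31 days, 79 remaining
February 2030: 28 days, 51 remaining
Result: 2030-04-20

2030-04-20


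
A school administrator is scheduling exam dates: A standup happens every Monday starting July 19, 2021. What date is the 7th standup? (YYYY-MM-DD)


First occurrence: 2021-07-19 (occurrence 1)
Each occurrence is 7 days after the previous.
Occurrence 7 is 6 weeks after the first.
6 weeks = 42 days
2021-07-19 + 42 days = 2021-08-30

2021-08-30


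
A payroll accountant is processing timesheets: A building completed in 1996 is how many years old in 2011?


Birth year: 1996
Current year: 2011
Age = current year - birth year
Age = 2011 - 1996 = 15

15


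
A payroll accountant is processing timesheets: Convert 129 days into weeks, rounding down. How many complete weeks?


Total days: 129
Days per week: 7
Division: 129 / 7 = 18 remainder 3
Complete weeks: 18
Remaining days: 3

18


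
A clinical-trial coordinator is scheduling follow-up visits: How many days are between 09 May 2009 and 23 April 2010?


Start date: 2009-05-09
End date: 2010-04-23
May 2009: +23 days
Jun 2009: +30 days
Jul 2009: +31 days
... (9 more months)
Total: 349 days

349


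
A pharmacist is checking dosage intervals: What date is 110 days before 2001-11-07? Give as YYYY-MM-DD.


Start: 2001-11-07
Subtracting 110 days
Days already passed in November: 7
After going back through November: 103 more days to subtract
October 2001: 31 days, 72 remaining
September 2001: 30 days, 42 remaining
August 2001: 31 days, 11 remaining
July 2001 has 31 days, need 11
Result: 2001-07-20

2001-07-20


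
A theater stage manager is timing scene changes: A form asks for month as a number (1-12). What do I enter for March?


Calendar month order:
2. February
3. March <--
4. April
March is month number 3

3


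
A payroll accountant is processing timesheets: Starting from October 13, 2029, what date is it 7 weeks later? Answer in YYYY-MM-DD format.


Start: 2029-10-13
Weeks to add: 7
Convert to days: 7 x 7 = 49 days
Add 49 days to 2029-10-13
Result: 2029-12-01

2029-12-01


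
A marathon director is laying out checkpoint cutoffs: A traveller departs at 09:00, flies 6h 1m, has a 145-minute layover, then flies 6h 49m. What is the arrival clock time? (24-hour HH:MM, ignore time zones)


Depart: 09:00
Leg 1: +361 min -> 15:01
Layover: +145 min -> 17:26
Leg 2: +409 min -> 00:15
Total travel: 915 minutes = 15h 15m
Arrival: 00:15

00:15


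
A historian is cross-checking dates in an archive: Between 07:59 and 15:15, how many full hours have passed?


Start: 07:59
End: 15:15
Hour difference: 15 - 7 = 8 hours
Minute difference: 15 - 59 = -44 minutes
Total minutes: 436
Complete hours: 436 / 60 = 7 (remainder 16)

7


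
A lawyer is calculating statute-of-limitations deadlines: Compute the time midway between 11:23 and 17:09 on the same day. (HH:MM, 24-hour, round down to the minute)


Start time: 11:23 = 683 minutes from midnight
End time: 17:09 = 1029 minutes from midnight
Sum: 683 + 1029 = 1712
Midpoint: 1712 / 2 = 856 minutes
Convert: 856 / 60 = 14 hours, 16 minutes
Result: 14:16

14:16


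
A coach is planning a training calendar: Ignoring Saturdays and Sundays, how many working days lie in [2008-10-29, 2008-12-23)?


Start: 2008-10-29 (Wednesday)
End (exclusive): 2008-12-23 (Tuesday)
Total calendar days: 55
Full weeks: 55 // 7 = 7 -> 35 weekdays
Remaining 6 days starting on Wednesday:
  Wed(w), Thu(w), Fri(w), Sat(-), Sun(-), Mon(w) -> 4 weekdays
Total business days: 35 + 4 = 39

39


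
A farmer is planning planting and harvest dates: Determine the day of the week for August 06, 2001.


Date: 2001-08-06
January 1, 2001 is a Monday
Day of year: 218
Offset from Jan 1: 217 days
217 mod 7 = 0
Result: Monday

Monday


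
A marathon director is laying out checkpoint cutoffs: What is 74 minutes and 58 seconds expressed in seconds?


Minutes: 74
Extra seconds: 58
Seconds per minute: 60
Minutes to seconds: 74 x 60 = 4440
Total: 4440 + 58 = 4498

4498


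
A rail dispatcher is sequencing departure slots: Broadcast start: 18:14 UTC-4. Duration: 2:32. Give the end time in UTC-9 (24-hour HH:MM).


Start: 18:14 in UTC-4
Step 1 - add duration:
  minutes: 14 + 32 = 46
  hours: 18 + 2 + 0 = 20
  end in UTC-4: 20:46
Step 2 - convert UTC-4 -> UTC-9:
  offset difference: -9 - (-4) = -5 hours
  20 + (-5) = 15 -> mod 24 = 15
Result: 15:46 in UTC-9

15:46


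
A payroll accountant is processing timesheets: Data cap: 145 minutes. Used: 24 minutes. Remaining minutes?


Total budget: 145 minutes
Time used: 24 minutes
Remaining: 145 - 24 = 121 minutes
Percent used: 16.6%
Percent remaining: 83.4%

121


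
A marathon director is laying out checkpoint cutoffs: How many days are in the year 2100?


Year: 2100
Check leap year rules:
Divisible by 4? Yes
Divisible by 100? Yes
Divisible by 400? No
2100 is not a leap year
Days: 365

365


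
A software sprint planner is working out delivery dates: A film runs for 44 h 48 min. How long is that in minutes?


Hours: 44
Minutes: 48
Convert hours to minutes: 44 x 60 = 2640
Add remaining minutes: 2640 + 48 = 2688

2688


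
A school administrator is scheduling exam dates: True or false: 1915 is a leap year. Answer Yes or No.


Year: 1915
Divisible by 4? 1915 / 4 = 478.75 -> No
Not divisible by 4, so NOT a leap year

No


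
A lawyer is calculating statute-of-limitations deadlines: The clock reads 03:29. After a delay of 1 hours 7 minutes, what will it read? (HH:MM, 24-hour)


Start time: 03:29
Adding: 1 hours 7 minutes
Minutes: 29 + 7 = 36
Hours: 3 + 1 + 0 = 4
Result: 04:36

04:36


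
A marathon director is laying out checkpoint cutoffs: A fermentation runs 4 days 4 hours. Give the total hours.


Days: 4
Extra hours: 4
Hours per day: 24
Days to hours: 4 x 24 = 96
Total: 96 + 4 = 100

100


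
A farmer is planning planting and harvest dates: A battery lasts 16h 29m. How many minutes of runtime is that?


Hours: 16
Extra minutes: 29
Minutes per hour: 60
Hours to minutes: 16 x 60 = 960
Total: 960 + 29 = 989

989


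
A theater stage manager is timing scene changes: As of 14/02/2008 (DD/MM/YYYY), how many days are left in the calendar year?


Start: February 14, 2008
End: December 31, 2008
Days left in February: 15
March: 31
April: 30
May: 31
June: 30
... plus remaining months
Sum of remaining months: 306
Total: 15 + 306 = 321

321


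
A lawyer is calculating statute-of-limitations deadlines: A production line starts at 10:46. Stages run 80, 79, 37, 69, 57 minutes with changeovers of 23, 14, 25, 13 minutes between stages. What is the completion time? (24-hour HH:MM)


Start: 10:46 = 646 min from midnight
  after task 1 (80 min): 12:06
  after break (23 min): 12:29
  after task 2 (79 min): 13:48
  after break (14 min): 14:02
  after task 3 (37 min): 14:39
  after break (25 min): 15:04
  after task 4 (69 min): 16:13
  after break (13 min): 16:26
  after task 5 (57 min): 17:23
Total elapsed: 397 minutes
End time: 17:23

17:23


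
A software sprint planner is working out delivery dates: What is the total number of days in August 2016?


Month: August
Year: 2016
August is a 31-day month
Total: 31 days

31


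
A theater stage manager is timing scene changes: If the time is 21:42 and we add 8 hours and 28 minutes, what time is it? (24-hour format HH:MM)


Start time: 21:42
Adding: 8 hours 28 minutes
Minutes: 42 + 28 = 70
Minute overflow: 70 >= 60, so carry 1 hour, minutes = 10
Hours: 21 + 8 + 1 = 30
Hour wraparound: 30 mod 24 = 6
Result: 06:10

06:10


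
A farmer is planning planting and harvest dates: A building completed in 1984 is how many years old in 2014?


Birth year: 1984
Current year: 2014
Age = current year - birth year
Age = 2014 - 1984 = 30

30


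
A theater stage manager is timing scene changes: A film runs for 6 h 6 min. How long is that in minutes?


Hours: 6
Minutes: 6
Convert hours to minutes: 6 x 60 = 360
Add remaining minutes: 360 + 6 = 366

366


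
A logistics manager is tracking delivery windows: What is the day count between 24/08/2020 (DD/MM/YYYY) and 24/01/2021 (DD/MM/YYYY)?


Start date: 2020-08-24
End date: 2021-01-24
Aug 2020: +8 days
Sep 2020: +30 days
Oct 2020: +31 days
... (3 more months)
Total: 153 days

153


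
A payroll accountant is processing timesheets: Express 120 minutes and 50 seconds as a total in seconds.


Minutes: 120
Seconds: 50
Convert minutes to seconds: 120 x 60 = 7200
Add remaining seconds: 7200 + 50 = 7250

7250


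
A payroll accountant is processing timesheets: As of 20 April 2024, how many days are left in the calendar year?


Start: April 20, 2024
End: December 31, 2024
Days left in April: 10
May: 31
June: 30
July: 31
August: 31
... plus remaining months
Sum of remaining months: 245
Total: 10 + 245 = 255

255


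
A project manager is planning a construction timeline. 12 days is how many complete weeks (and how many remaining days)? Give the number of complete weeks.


Total days: 12
Days per week: 7
Division: 12 / 7 = 1 remainder 5
Complete weeks: 1
Remaining days: 5

1


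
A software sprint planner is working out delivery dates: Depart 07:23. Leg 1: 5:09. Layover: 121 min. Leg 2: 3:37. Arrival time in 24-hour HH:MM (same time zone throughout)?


Depart: 07:23
Leg 1: +309 min -> 12:32
Layover: +121 min -> 14:33
Leg 2: +217 min -> 18:10
Total travel: 647 minutes = 10h 47m
Arrival: 18:10

18:10


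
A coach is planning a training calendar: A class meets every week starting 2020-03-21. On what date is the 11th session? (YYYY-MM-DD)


First occurrence: 2020-03-21 (occurrence 1)
Each occurrence is 7 days after the previous.
Occurrence 11 is 10 weeks after the first.
10 weeks = 70 days
2020-03-21 + 70 days = 2020-05-30

2020-05-30


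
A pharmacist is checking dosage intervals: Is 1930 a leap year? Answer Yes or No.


Year: 1930
Divisible by 4? 1930 / 4 = 482.5 -> No
Not divisible by 4, so NOT a leap year

No


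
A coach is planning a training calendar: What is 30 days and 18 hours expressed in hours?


Days: 30
Extra hours: 18
Hours per day: 24
Days to hours: 30 x 24 = 720
Total: 720 + 18 = 738

738


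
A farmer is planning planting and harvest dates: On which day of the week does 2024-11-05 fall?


Date: 2024-11-05
January 1, 2024 is a Monday
Day of year: 310
Offset from Jan 1: 309 days
309 mod 7 = 1
Result: Tuesday

Tuesday


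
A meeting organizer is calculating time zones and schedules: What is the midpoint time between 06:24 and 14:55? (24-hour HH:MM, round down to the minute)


Start time: 06:24 = 384 minutes from midnight
End time: 14:55 = 895 minutes from midnight
Sum: 384 + 895 = 1279
Midpoint: 1279 / 2 = 639 minutes
Convert: 639 / 60 = 10 hours, 39 minutes
Result: 10:39

10:39


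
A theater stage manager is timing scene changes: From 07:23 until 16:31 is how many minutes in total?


Start time: 07:23 = 443 minutes from midnight
End time: 16:31 = 991 minutes from midnight
Difference: 991 - 443 = 548 minutes
That is 9 hours and 8 minutes

548


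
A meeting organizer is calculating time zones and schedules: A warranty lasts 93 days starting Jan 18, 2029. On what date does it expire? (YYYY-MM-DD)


Start: 2029-01-18
Adding 93 days
Days remaining in January: 13
After January: 80 days still to add
February 2029: 28 days, 52 remaining
March 2029: 31 days, 21 remaining
April 2029 has 30 days, need 21
Result: 2029-04-21

2029-04-21


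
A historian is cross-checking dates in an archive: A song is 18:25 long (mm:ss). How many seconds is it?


Minutes: 18
Extra seconds: 25
Seconds per minute: 60
Minutes to seconds: 18 x 60 = 1080
Total: 1080 + 25 = 1105

1105


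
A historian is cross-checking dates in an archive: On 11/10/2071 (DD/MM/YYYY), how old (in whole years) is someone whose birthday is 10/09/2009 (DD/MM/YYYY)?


Birth: 2009-09-10
Reference: 2071-10-11
Year difference: 2071 - 2009 = 62
Has birthday (09-10) occurred by 10-11? Yes
Age in full years: 62

62


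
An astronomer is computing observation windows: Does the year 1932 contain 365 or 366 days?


Year: 1932
Check leap year rules:
Divisible by 4? Yes
Divisible by 100? No
1932 is a leap year
Days: 366

366


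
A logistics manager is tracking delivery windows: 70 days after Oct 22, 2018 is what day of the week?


Start: 2018-10-22 (Monday)
Step 1 - find target date: add 70 days
  2018-10-22 + 70 days = 2018-12-31
Step 2 - day of week:
  70 mod 7 = 0
  Monday + 0 days -> Monday
Result: Monday (2018-12-31)

Monday


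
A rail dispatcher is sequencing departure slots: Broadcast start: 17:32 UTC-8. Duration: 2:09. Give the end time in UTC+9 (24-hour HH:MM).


Start: 17:32 in UTC-8
Step 1 - add duration:
  minutes: 32 + 9 = 41
  hours: 17 + 2 + 0 = 19
  end in UTC-8: 19:41
Step 2 - convert UTC-8 -> UTC+9:
  offset difference: 9 - (-8) = 17 hours
  19 + (17) = 36 -> mod 24 = 12
Result: 12:41 in UTC+9

12:41


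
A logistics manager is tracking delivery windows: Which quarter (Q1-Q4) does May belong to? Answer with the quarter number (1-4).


Month: May (month 5)
Q1: January-March (months 1-3)
Q2: April-June (months 4-6)
Q3: July-September (months 7-9)
Q4: October-December (months 10-12)
Month 5 falls in Q2

2


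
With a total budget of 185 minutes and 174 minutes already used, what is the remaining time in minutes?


Total budget: 185 minutes
Time used: 174 minutes
Remaining: 185 - 174 = 11 minutes
Percent used: 94.1%
Percent remaining: 5.9%

11


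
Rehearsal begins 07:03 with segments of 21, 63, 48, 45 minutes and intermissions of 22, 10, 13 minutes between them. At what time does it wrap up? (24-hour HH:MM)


Start: 07:03 = 423 min from midnight
  after task 1 (21 min): 07:24
  after break (22 min): 07:46
  after task 2 (63 min): 08:49
  after break (10 min): 08:59
  after task 3 (48 min): 09:47
  after break (13 min): 10:00
  after task 4 (45 min): 10:45
Total elapsed: 222 minutes
End time: 10:45

10:45


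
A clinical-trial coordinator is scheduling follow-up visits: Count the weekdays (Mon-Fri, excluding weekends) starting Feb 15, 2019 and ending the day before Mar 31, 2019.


Start: 2019-02-15 (Friday)
End (exclusive): 2019-03-31 (Sunday)
Total calendar days: 44
Full weeks: 44 // 7 = 6 -> 30 weekdays
Remaining 2 days starting on Friday:
  Fri(w), Sat(-) -> 1 weekdays
Total business days: 30 + 1 = 31

31


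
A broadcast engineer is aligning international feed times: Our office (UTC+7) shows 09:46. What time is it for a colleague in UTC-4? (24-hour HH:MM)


Local time: 09:46 at UTC+7 (offset 7h)
Target zone: UTC-4 (offset -4h)
Difference: -4 - (7) = -11 hours
Calculation: 9 + (-11) = -2
Wraparound: (-2) mod 24 = 22
Result: 22:46

22:46


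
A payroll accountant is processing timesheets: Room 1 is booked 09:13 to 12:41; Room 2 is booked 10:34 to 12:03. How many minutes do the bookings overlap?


Interval A: [553, 761] minutes from midnight
Interval B: [634, 723] minutes from midnight
Overlap start = max(553, 634) = 634
Overlap end = min(761, 723) = 723
Overlap = 723 - 634 = 89 minutes

89


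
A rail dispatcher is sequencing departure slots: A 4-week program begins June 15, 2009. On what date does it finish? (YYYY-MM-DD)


Start: 2009-06-15
Weeks to add: 4
Convert to days: 4 x 7 = 28 days
Add 28 days to 2009-06-15
Result: 2009-07-13

2009-07-13


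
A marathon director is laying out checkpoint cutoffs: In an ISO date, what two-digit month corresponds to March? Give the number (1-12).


Calendar month order:
2. February
3. March <--
4. April
March is month number 3

3


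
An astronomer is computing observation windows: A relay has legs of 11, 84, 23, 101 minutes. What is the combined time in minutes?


Durations: 11, 84, 23, 101
Running sum: 11
+ 84 = 95
+ 23 = 118
+ 101 = 219
Total duration: 219 minutes
That is 3 hours and 39 minutes

219


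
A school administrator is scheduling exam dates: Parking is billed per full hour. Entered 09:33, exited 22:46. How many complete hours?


Start: 09:33
End: 22:46
Hour difference: 22 - 9 = 13 hours
Minute difference: 46 - 33 = 13 minutes
Total minutes: 793
Complete hours: 793 / 60 = 13 (remainder 13)

13


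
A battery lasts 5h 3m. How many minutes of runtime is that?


Hours: 5
Extra minutes: 3
Minutes per hour: 60
Hours to minutes: 5 x 60 = 300
Total: 300 + 3 = 303

303


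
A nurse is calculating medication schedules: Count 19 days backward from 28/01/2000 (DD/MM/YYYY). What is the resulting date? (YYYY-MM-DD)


Start: 2000-01-28
Subtracting 19 days
Days already passed in January: 28
Result: 2000-01-09

2000-01-09


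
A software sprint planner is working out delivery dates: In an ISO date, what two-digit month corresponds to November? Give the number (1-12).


Calendar month order:
10. October
11. November <--
12. December
November is month number 11

11


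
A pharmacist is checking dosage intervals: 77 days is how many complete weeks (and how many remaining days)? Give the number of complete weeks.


Total days: 77
Days per week: 7
Division: 77 / 7 = 11 remainder 0
Complete weeks: 11
Remaining days: 0

11


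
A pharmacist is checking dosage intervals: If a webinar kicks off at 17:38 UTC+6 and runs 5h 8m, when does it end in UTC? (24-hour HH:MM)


Start: 17:38 in UTC+6
Step 1 - add duration:
  minutes: 38 + 8 = 46
  hours: 17 + 5 + 0 = 22
  end in UTC+6: 22:46
Step 2 - convert UTC+6 -> UTC:
  offset difference: 0 - (6) = -6 hours
  22 + (-6) = 16 -> mod 24 = 16
Result: 16:46 in UTC

16:46


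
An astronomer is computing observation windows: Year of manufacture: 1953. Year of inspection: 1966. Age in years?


Birth year: 1953
Current year: 1966
Age = current year - birth year
Age = 1966 - 1953 = 13

13


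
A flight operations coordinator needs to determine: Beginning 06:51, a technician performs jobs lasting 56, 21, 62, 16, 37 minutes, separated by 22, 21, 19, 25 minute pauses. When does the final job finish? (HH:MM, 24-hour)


Start: 06:51 = 411 min from midnight
  after task 1 (56 min): 07:47
  after break (22 min): 08:09
  after task 2 (21 min): 08:30
  after break (21 min): 08:51
  after task 3 (62 min): 09:53
  after break (19 min): 10:12
  after task 4 (16 min): 10:28
  after break (25 min): 10:53
  after task 5 (37 min): 11:30
Total elapsed: 279 minutes
End time: 11:30

11:30


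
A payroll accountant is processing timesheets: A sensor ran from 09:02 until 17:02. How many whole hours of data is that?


Start: 09:02
End: 17:02
Hour difference: 17 - 9 = 8 hours
Minute difference: 2 - 2 = 0 minutes
Total minutes: 480
Complete hours: 480 / 60 = 8 (remainder 0)

8


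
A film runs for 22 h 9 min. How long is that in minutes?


Hours: 22
Minutes: 9
Convert hours to minutes: 22 x 60 = 1320
Add remaining minutes: 1320 + 9 = 1329

1329


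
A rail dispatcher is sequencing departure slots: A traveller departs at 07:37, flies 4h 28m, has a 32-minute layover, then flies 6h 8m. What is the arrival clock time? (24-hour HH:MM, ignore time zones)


Depart: 07:37
Leg 1: +268 min -> 12:05
Layover: +32 min -> 12:37
Leg 2: +368 min -> 18:45
Total travel: 668 minutes = 11h 8m
Arrival: 18:45

18:45


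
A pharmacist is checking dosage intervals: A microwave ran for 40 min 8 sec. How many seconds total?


Minutes: 40
Extra seconds: 8
Seconds per minute: 60
Minutes to seconds: 40 x 60 = 2400
Total: 2400 + 8 = 2408

2408


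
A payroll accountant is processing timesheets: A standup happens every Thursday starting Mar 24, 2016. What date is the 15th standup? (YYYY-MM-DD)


First occurrence: 2016-03-24 (occurrence 1)
Each occurrence is 7 days after the previous.
Occurrence 15 is 14 weeks after the first.
14 weeks = 98 days
2016-03-24 + 98 days = 2016-06-30

2016-06-30


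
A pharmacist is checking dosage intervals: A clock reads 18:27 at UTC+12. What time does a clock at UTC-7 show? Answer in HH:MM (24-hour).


Local time: 18:27 at UTC+12 (offset 12h)
Target zone: UTC-7 (offset -7h)
Difference: -7 - (12) = -19 hours
Calculation: 18 + (-19) = -1
Wraparound: (-1) mod 24 = 23
Result: 23:27

23:27


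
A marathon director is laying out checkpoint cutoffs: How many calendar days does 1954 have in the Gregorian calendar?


Year: 1954
Check leap year rules:
Divisible by 4? No
1954 is not a leap year
Days: 365

365


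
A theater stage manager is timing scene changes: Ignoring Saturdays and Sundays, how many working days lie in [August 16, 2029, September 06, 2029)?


Start: 2029-08-16 (Thursday)
End (exclusive): 2029-09-06 (Thursday)
Total calendar days: 21
Full weeks: 21 // 7 = 3 -> 15 weekdays
Remaining 0 days starting on Thursday:
Total business days: 15 + 0 = 15

15


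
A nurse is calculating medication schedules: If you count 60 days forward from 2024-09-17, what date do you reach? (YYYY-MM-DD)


Start: 2024-09-17
Adding 60 days
Days remaining in September: 13
After September: 47 days still to add
October 2024: 31 days, 16 remaining
November 2024 has 30 days, need 16
Result: 2024-11-16

2024-11-16


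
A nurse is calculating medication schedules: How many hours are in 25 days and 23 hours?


Days: 25
Extra hours: 23
Hours per day: 24
Days to hours: 25 x 24 = 600
Total: 600 + 23 = 623

623


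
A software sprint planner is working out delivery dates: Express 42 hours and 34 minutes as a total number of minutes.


Hours: 42
Extra minutes: 34
Minutes per hour: 60
Hours to minutes: 42 x 60 = 2520
Total: 2520 + 34 = 2554

2554


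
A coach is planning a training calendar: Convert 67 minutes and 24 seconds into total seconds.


Minutes: 67
Seconds: 24
Convert minutes to seconds: 67 x 60 = 4020
Add remaining seconds: 4020 + 24 = 4044

4044


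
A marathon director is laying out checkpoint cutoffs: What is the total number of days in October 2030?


Month: October
Year: 2030
October is a 31-day month
Total: 31 days

31


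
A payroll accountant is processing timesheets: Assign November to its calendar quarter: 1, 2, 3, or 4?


Month: November (month 11)
Q1: January-March (months 1-3)
Q2: April-June (months 4-6)
Q3: July-September (months 7-9)
Q4: October-December (months 10-12)
Month 11 falls in Q4

4


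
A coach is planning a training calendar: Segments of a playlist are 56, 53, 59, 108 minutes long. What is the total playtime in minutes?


Durations: 56, 53, 59, 108
Running sum: 56
+ 53 = 109
+ 59 = 168
+ 108 = 276
Total duration: 276 minutes
That is 4 hours and 36 minutes

276


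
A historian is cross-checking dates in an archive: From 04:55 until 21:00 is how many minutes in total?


Start time: 04:55 = 295 minutes from midnight
End time: 21:00 = 1260 minutes from midnight
Difference: 1260 - 295 = 965 minutes
That is 16 hours and 5 minutes

965


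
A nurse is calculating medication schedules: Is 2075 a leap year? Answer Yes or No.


Year: 2075
Divisible by 4? 2075 / 4 = 518.75 -> No
Not divisible by 4, so NOT a leap year

No


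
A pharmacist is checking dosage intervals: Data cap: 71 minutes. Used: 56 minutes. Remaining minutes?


Total budget: 71 minutes
Time used: 56 minutes
Remaining: 71 - 56 = 15 minutes
Percent used: 78.9%
Percent remaining: 21.1%

15


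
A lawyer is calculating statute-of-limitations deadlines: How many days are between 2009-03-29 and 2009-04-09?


Start date: 2009-03-29
End date: 2009-04-09
Mar 2009: +3 days
Apr 2009: +8 days
Total: 11 days

11


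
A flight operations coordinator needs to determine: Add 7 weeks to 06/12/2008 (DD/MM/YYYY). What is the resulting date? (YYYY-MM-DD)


Start: 2008-12-06
Weeks to add: 7
Convert to days: 7 x 7 = 49 days
Add 49 days to 2008-12-06
Result: 2009-01-24

2009-01-24


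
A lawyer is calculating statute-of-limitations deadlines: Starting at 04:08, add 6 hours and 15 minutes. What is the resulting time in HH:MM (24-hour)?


Start time: 04:08
Adding: 6 hours 15 minutes
Minutes: 8 + 15 = 23
Hours: 4 + 6 + 0 = 10
Result: 10:23

10:23


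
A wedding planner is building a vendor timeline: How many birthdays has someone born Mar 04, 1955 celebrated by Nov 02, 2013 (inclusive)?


Birth: 1955-03-04
Reference: 2013-11-02
Year difference: 2013 - 1955 = 58
Has birthday (03-04) occurred by 11-02? Yes
Age in full years: 58

58


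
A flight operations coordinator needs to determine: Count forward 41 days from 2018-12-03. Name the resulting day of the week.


Start: 2018-12-03 (Monday)
Step 1 - find target date: add 41 days
  2018-12-03 + 41 days = 2019-01-13
Step 2 - day of week:
  41 mod 7 = 6
  Monday + 6 days -> Sunday
Result: Sunday (2019-01-13)

Sunday


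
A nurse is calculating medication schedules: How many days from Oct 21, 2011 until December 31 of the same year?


Start: October 21, 2011
End: December 31, 2011
Days left in October: 10
November: 30
December: 31
Sum of remaining months: 61
Total: 10 + 61 = 71

71


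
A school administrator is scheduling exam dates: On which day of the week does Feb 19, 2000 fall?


Date: 2000-02-19
January 1, 2000 is a Saturday
Day of year: 50
Offset from Jan 1: 49 days
49 mod 7 = 0
Result: Saturday

Saturday


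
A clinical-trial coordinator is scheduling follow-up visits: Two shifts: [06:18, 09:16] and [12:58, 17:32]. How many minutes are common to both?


Interval A: [378, 556] minutes from midnight
Interval B: [778, 1052] minutes from midnight
Overlap start = max(378, 778) = 778
Overlap end = min(556, 1052) = 556
End <= start, so the intervals do not overlap: 0 minutes

0


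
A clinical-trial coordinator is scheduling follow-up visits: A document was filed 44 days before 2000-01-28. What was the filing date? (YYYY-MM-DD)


Start: 2000-01-28
Subtracting 44 days
Days already passed in January: 28
After going back through January: 16 more days to subtract
December 1999 has 31 days, need 16
Result: 1999-12-15

1999-12-15


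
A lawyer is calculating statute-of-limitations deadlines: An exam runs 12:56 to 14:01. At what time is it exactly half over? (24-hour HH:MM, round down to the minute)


Start time: 12:56 = 776 minutes from midnight
End time: 14:01 = 841 minutes from midnight
Sum: 776 + 841 = 1617
Midpoint: 1617 / 2 = 808 minutes
Convert: 808 / 60 = 13 hours, 28 minutes
Result: 13:28

13:28


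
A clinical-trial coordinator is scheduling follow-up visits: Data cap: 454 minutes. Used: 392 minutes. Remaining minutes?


Total budget: 454 minutes
Time used: 392 minutes
Remaining: 454 - 392 = 62 minutes
Percent used: 86.3%
Percent remaining: 13.7%

62


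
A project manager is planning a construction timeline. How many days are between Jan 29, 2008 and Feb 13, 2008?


Start date: 2008-01-29
End date: 2008-02-13
Jan 2008: +3 days
Feb 2008: +12 days
Total: 15 days

15


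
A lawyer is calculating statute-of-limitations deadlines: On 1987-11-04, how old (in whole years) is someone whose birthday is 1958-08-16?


Birth: 1958-08-16
Reference: 1987-11-04
Year difference: 1987 - 1958 = 29
Has birthday (08-16) occurred by 11-04? Yes
Age in full years: 29

29


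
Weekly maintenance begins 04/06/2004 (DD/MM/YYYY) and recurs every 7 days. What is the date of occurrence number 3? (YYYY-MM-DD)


First occurrence: 2004-06-04 (occurrence 1)
Each occurrence is 7 days after the previous.
Occurrence 3 is 2 weeks after the first.
2 weeks = 14 days
2004-06-04 + 14 days = 2004-06-18

2004-06-18


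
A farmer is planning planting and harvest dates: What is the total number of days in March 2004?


Month: March
Year: 2004
March is a 31-day month
Total: 31 days

31


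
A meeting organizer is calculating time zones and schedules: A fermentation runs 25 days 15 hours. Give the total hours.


Days: 25
Extra hours: 15
Hours per day: 24
Days to hours: 25 x 24 = 600
Total: 600 + 15 = 615

615


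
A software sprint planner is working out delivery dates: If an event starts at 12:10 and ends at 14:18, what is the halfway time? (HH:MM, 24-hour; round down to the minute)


Start time: 12:10 = 730 minutes from midnight
End time: 14:18 = 858 minutes from midnight
Sum: 730 + 858 = 1588
Midpoint: 1588 / 2 = 794 minutes
Convert: 794 / 60 = 13 hours, 14 minutes
Result: 13:14

13:14


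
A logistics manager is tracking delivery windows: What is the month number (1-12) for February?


Calendar month order:
1. January
2. February <--
3. March
February is month number 2

2


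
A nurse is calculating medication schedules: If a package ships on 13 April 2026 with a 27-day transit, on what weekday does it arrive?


Start: 2026-04-13 (Monday)
Step 1 - find target date: add 27 days
  2026-04-13 + 27 days = 2026-05-10
Step 2 - day of week:
  27 mod 7 = 6
  Monday + 6 days -> Sunday
Result: Sunday (2026-05-10)

Sunday


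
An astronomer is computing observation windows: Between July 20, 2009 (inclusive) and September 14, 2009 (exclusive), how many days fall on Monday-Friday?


Start: 2009-07-20 (Monday)
End (exclusive): 2009-09-14 (Monday)
Total calendar days: 56
Full weeks: 56 // 7 = 8 -> 40 weekdays
Remaining 0 days starting on Monday:
Total business days: 40 + 0 = 40

40


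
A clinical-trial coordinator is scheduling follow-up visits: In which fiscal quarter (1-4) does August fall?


Month: August (month 8)
Q1: January-March (months 1-3)
Q2: April-June (months 4-6)
Q3: July-September (months 7-9)
Q4: October-December (months 10-12)
Month 8 falls in Q3

3


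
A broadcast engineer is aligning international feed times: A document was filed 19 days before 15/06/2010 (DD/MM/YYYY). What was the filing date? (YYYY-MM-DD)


Start: 2010-06-15
Subtracting 19 days
Days already passed in June: 15
After going back through June: 4 more days to subtract
May 2010 has 31 days, need 4
Result: 2010-05-27

2010-05-27


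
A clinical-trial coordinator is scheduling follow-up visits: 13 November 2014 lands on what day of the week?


Date: 2014-11-13
January 1, 2014 is a Wednesday
Day of year: 317
Offset from Jan 1: 316 days
316 mod 7 = 1
Result: Thursday

Thursday


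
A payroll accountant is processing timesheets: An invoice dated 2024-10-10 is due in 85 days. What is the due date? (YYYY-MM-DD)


Start: 2024-10-10
Adding 85 days
Days remaining in October: 21
After October: 64 days still to add
November 2024: 30 days, 34 remaining
December 2024: 31 days, 3 remaining
January 2025 has 31 days, need 3
Result: 2025-01-03

2025-01-03


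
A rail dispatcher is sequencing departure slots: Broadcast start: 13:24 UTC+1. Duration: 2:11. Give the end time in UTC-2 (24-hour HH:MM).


Start: 13:24 in UTC+1
Step 1 - add duration:
  minutes: 24 + 11 = 35
  hours: 13 + 2 + 0 = 15
  end in UTC+1: 15:35
Step 2 - convert UTC+1 -> UTC-2:
  offset difference: -2 - (1) = -3 hours
  15 + (-3) = 12 -> mod 24 = 12
Result: 12:35 in UTC-2

12:35


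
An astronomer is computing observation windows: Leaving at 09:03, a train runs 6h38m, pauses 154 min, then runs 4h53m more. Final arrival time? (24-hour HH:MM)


Depart: 09:03
Leg 1: +398 min -> 15:41
Layover: +154 min -> 18:15
Leg 2: +293 min -> 23:08
Total travel: 845 minutes = 14h 5m
Arrival: 23:08

23:08


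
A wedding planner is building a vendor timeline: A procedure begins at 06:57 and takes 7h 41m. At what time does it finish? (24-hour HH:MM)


Start time: 06:57
Adding: 7 hours 41 minutes
Minutes: 57 + 41 = 98
Minute overflow: 98 >= 60, so carry 1 hour, minutes = 38
Hours: 6 + 7 + 1 = 14
Result: 14:38

14:38


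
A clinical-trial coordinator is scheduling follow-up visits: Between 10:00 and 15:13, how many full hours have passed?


Start: 10:00
End: 15:13
Hour difference: 15 - 10 = 5 hours
Minute difference: 13 - 0 = 13 minutes
Total minutes: 313
Complete hours: 313 / 60 = 5 (remainder 13)

5


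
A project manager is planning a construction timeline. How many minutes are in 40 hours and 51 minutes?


Hours: 40
Minutes: 51
Convert hours to minutes: 40 x 60 = 2400
Add remaining minutes: 2400 + 51 = 2451

2451


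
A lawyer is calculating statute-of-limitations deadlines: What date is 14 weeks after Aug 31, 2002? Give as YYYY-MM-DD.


Start: 2002-08-31
Weeks to add: 14
Convert to days: 14 x 7 = 98 days
Add 98 days to 2002-08-31
Result: 2002-12-07

2002-12-07


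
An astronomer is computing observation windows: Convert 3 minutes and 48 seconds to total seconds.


Minutes: 3
Extra seconds: 48
Seconds per minute: 60
Minutes to seconds: 3 x 60 = 180
Total: 180 + 48 = 228

228
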